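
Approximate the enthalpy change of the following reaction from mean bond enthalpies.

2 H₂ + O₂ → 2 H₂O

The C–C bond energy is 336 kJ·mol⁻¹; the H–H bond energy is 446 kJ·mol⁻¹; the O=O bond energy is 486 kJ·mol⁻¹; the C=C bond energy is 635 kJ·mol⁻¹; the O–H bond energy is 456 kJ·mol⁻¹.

Bonds broken (reactants):
  H–H: 2 × 446 = 892
  O=O: 1 × 486 = 486
  Σ(broken) = 1378 kJ
Bonds formed (products):
  O–H: 4 × 456 = 1824
  Σ(formed) = 1824 kJ
ΔH = Σ(broken) − Σ(formed) = 1378 − 1824 = −446 kJ

ΔH ≈ −446 kJ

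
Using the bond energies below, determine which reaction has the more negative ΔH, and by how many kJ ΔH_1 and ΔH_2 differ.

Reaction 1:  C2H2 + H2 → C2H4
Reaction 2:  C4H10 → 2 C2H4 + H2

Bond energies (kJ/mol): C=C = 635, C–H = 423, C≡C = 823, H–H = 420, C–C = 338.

Reaction 1:
  Bonds broken (reactants):
    C≡C: 1 × 823 = 823
    C–H: 2 × 423 = 846
    H–H: 1 × 420 = 420
    Σ(broken) = 2089 kJ
  Bonds formed (products):
    C–H: 4 × 423 = 1692
    C=C: 1 × 635 = 635
    Σ(formed) = 2327 kJ
  ΔH_1 = 2089 − 2327 = −238 kJ
Reaction 2:
  Bonds broken (reactants):
    C–C: 3 × 338 = 1014
    C–H: 10 × 423 = 4230
    Σ(broken) = 5244 kJ
  Bonds formed (products):
    C–H: 8 × 423 = 3384
    C=C: 2 × 635 = 1270
    H–H: 1 × 420 = 420
    Σ(formed) = 5074 kJ
  ΔH_2 = 5244 − 5074 = +170 kJ
ΔH_1 − ΔH_2 = −408 kJ, so reaction 1 has the more negative ΔH; |ΔH_1 − ΔH_2| = 408 kJ.

Reaction 1, by 408 kJ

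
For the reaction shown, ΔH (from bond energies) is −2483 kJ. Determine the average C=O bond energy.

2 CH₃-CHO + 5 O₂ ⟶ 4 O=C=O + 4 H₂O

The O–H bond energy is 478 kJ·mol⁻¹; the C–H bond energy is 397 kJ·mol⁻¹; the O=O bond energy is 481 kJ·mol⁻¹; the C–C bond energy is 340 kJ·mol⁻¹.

D(C=O) ≈ 820 kJ/mol

Let D be the C=O bond energy.
Σ(broken) = 2×340 + 8×397 + 2×D + 5×481 = 6261 + 2D
Σ(formed) = 8×D + 8×478 = 3824 + 8D
ΔH = Σ(broken) − Σ(formed) = (6261 + 2D) − (3824 + 8D) = +2437 − 6D
Setting this equal to −2483 kJ gives 6D = 4920, so D = 820 kJ/mol.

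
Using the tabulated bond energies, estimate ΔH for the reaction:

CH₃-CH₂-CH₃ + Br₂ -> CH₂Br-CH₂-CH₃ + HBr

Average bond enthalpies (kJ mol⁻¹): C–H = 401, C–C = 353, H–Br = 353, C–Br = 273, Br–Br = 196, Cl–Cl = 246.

ΔH ≈ −29 kJ

Bonds broken (reactants):
  Br–Br: 1 × 196 = 196
  C–C: 2 × 353 = 706
  C–H: 8 × 401 = 3208
  Σ(broken) = 4110 kJ
Bonds formed (products):
  C–Br: 1 × 273 = 273
  C–C: 2 × 353 = 706
  C–H: 7 × 401 = 2807
  H–Br: 1 × 353 = 353
  Σ(formed) = 4139 kJ
ΔH = Σ(broken) − Σ(formed) = 4110 − 4139 = −29 kJ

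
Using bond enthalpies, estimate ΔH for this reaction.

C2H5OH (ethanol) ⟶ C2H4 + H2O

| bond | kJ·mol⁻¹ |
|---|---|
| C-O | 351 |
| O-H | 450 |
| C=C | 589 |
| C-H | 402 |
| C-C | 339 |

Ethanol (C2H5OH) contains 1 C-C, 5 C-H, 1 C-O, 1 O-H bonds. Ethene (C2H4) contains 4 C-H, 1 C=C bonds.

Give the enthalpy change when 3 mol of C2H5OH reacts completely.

ΔH = +159 kJ

Bonds broken (reactants):
  C-C: 1 × 339 = 339
  C-H: 5 × 402 = 2010
  C-O: 1 × 351 = 351
  O-H: 1 × 450 = 450
  Σ(broken) = 3150 kJ
Bonds formed (products):
  C-H: 4 × 402 = 1608
  C=C: 1 × 589 = 589
  O-H: 2 × 450 = 900
  Σ(formed) = 3097 kJ
ΔH = Σ(broken) − Σ(formed) = 3150 − 3097 = +53 kJ
For 3× the reaction as written: 3 × (+53) = +159 kJ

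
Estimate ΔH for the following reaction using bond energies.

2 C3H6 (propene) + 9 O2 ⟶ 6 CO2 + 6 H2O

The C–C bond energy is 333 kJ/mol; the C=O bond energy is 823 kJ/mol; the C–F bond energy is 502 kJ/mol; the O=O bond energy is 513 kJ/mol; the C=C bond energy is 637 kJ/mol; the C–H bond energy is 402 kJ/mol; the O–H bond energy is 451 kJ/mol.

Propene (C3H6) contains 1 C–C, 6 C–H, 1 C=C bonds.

ΔH ≈ −3907 kJ

Bonds broken (reactants):
  C–C: 2 × 333 = 666
  C–H: 12 × 402 = 4824
  C=C: 2 × 637 = 1274
  O=O: 9 × 513 = 4617
  Σ(broken) = 11381 kJ
Bonds formed (products):
  C=O: 12 × 823 = 9876
  O–H: 12 × 451 = 5412
  Σ(formed) = 15288 kJ
ΔH = Σ(broken) − Σ(formed) = 11381 − 15288 = −3907 kJ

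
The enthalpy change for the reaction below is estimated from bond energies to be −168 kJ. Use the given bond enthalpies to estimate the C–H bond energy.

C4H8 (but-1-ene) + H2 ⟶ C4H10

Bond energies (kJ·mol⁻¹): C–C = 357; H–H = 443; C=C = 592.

D(C–H) ≈ 423 kJ/mol

Let D be the C–H bond energy.
Σ(broken) = 2×357 + 8×D + 1×592 + 1×443 = 1749 + 8D
Σ(formed) = 3×357 + 10×D = 1071 + 10D
ΔH = Σ(broken) − Σ(formed) = (1749 + 8D) − (1071 + 10D) = +678 − 2D
Setting this equal to −168 kJ gives 2D = 846, so D = 423 kJ/mol.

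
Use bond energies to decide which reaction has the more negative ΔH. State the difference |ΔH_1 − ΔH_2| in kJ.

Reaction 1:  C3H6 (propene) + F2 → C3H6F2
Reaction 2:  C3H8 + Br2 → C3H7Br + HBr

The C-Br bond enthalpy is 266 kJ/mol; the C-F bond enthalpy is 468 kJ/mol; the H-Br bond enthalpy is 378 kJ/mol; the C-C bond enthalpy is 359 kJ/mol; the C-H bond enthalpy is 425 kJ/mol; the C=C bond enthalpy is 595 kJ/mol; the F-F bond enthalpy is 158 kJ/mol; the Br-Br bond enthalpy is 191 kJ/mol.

Reaction 1:
  Bonds broken (reactants):
    C-C: 1 × 359 = 359
    C-H: 6 × 425 = 2550
    C=C: 1 × 595 = 595
    F-F: 1 × 158 = 158
    Σ(broken) = 3662 kJ
  Bonds formed (products):
    C-C: 2 × 359 = 718
    C-F: 2 × 468 = 936
    C-H: 6 × 425 = 2550
    Σ(formed) = 4204 kJ
  ΔH_1 = 3662 − 4204 = −542 kJ
Reaction 2:
  Bonds broken (reactants):
    Br-Br: 1 × 191 = 191
    C-C: 2 × 359 = 718
    C-H: 8 × 425 = 3400
    Σ(broken) = 4309 kJ
  Bonds formed (products):
    C-Br: 1 × 266 = 266
    C-C: 2 × 359 = 718
    C-H: 7 × 425 = 2975
    H-Br: 1 × 378 = 378
    Σ(formed) = 4337 kJ
  ΔH_2 = 4309 − 4337 = −28 kJ
ΔH_1 − ΔH_2 = −514 kJ, so reaction 1 has the more negative ΔH; |ΔH_1 − ΔH_2| = 514 kJ.

Reaction 1, by 514 kJ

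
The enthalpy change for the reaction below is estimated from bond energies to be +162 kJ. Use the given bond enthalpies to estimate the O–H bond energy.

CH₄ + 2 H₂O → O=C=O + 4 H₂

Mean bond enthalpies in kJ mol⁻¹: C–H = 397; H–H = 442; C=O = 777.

D(O–H) ≈ 474 kJ/mol

Let D be the O–H bond energy.
Σ(broken) = 4×397 + 4×D = 1588 + 4D
Σ(formed) = 2×777 + 4×442 = 3322
ΔH = Σ(broken) − Σ(formed) = (1588 + 4D) − (3322) = −1734 + 4D
Setting this equal to +162 kJ gives 4D = 1896, so D = 474 kJ/mol.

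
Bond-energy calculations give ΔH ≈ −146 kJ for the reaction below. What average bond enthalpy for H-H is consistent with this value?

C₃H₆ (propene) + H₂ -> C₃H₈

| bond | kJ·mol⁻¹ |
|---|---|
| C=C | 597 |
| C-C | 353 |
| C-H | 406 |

D(H-H) ≈ 422 kJ/mol

Let D be the H-H bond energy.
Σ(broken) = 1×353 + 6×406 + 1×597 + 1×D = 3386 + D
Σ(formed) = 2×353 + 8×406 = 3954
ΔH = Σ(broken) − Σ(formed) = (3386 + D) − (3954) = −568 + D
Setting this equal to −146 kJ gives D = 422 kJ/mol.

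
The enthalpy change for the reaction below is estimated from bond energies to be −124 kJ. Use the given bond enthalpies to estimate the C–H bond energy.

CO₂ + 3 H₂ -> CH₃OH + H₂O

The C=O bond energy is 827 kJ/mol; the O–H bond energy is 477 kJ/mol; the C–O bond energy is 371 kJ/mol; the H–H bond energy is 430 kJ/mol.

Let D be the C–H bond energy.
Σ(broken) = 2×827 + 3×430 = 2944
Σ(formed) = 3×D + 1×371 + 3×477 = 1802 + 3D
ΔH = Σ(broken) − Σ(formed) = (2944) − (1802 + 3D) = +1142 − 3D
Setting this equal to −124 kJ gives 3D = 1266, so D = 422 kJ/mol.

D(C–H) ≈ 422 kJ/mol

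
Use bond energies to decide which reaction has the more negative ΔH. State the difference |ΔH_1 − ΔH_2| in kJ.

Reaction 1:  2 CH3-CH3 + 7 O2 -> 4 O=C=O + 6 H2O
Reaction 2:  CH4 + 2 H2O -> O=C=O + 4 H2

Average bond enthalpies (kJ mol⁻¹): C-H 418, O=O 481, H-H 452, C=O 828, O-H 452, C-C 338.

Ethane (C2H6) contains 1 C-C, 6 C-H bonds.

Reaction 1:
  Bonds broken (reactants):
    C-C: 2 × 338 = 676
    C-H: 12 × 418 = 5016
    O=O: 7 × 481 = 3367
    Σ(broken) = 9059 kJ
  Bonds formed (products):
    C=O: 8 × 828 = 6624
    O-H: 12 × 452 = 5424
    Σ(formed) = 12048 kJ
  ΔH_1 = 9059 − 12048 = −2989 kJ
Reaction 2:
  Bonds broken (reactants):
    C-H: 4 × 418 = 1672
    O-H: 4 × 452 = 1808
    Σ(broken) = 3480 kJ
  Bonds formed (products):
    C=O: 2 × 828 = 1656
    H-H: 4 × 452 = 1808
    Σ(formed) = 3464 kJ
  ΔH_2 = 3480 − 3464 = +16 kJ
ΔH_1 − ΔH_2 = −3005 kJ, so reaction 1 has the more negative ΔH; |ΔH_1 − ΔH_2| = 3005 kJ.

Reaction 1, by 3005 kJ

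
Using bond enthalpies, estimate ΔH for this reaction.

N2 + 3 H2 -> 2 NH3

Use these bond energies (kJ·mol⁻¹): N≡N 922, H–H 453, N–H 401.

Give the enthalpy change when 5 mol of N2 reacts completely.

ΔH = −625 kJ

Bonds broken (reactants):
  H–H: 3 × 453 = 1359
  N≡N: 1 × 922 = 922
  Σ(broken) = 2281 kJ
Bonds formed (products):
  N–H: 6 × 401 = 2406
  Σ(formed) = 2406 kJ
ΔH = Σ(broken) − Σ(formed) = 2281 − 2406 = −125 kJ
For 5× the reaction as written: 5 × (−125) = −625 kJ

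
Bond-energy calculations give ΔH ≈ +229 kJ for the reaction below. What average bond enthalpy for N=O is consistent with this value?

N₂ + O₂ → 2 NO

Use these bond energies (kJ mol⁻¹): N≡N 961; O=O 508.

Let D be the N=O bond energy.
Σ(broken) = 1×961 + 1×508 = 1469
Σ(formed) = 2×D = 2D
ΔH = Σ(broken) − Σ(formed) = (1469) − (2D) = +1469 − 2D
Setting this equal to +229 kJ gives 2D = 1240, so D = 620 kJ/mol.

D(N=O) ≈ 620 kJ/mol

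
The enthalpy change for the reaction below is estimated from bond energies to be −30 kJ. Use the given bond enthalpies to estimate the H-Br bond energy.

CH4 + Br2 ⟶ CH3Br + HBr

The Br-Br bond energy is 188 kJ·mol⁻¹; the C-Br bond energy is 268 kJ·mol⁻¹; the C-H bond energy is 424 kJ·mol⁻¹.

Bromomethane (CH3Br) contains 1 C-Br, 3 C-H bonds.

Let D be the H-Br bond energy.
Σ(broken) = 1×188 + 4×424 = 1884
Σ(formed) = 1×268 + 3×424 + 1×D = 1540 + D
ΔH = Σ(broken) − Σ(formed) = (1884) − (1540 + D) = +344 − D
Setting this equal to −30 kJ gives D = 374 kJ/mol.

D(H-Br) ≈ 374 kJ/mol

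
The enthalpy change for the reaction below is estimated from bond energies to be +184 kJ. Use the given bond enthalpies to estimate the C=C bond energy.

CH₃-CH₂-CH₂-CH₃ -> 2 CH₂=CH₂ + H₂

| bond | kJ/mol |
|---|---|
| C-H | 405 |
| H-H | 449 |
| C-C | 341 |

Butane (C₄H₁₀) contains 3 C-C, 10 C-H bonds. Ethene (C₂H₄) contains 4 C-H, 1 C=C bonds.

D(C=C) ≈ 600 kJ/mol

Let D be the C=C bond energy.
Σ(broken) = 3×341 + 10×405 = 5073
Σ(formed) = 8×405 + 2×D + 1×449 = 3689 + 2D
ΔH = Σ(broken) − Σ(formed) = (5073) − (3689 + 2D) = +1384 − 2D
Setting this equal to +184 kJ gives 2D = 1200, so D = 600 kJ/mol.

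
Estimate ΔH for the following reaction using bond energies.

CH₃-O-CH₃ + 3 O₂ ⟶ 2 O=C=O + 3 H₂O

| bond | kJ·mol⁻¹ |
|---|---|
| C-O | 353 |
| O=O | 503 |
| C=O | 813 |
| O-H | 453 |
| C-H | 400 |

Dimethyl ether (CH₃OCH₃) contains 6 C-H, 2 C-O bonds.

ΔH ≈ −1355 kJ

Bonds broken (reactants):
  C-H: 6 × 400 = 2400
  C-O: 2 × 353 = 706
  O=O: 3 × 503 = 1509
  Σ(broken) = 4615 kJ
Bonds formed (products):
  C=O: 4 × 813 = 3252
  O-H: 6 × 453 = 2718
  Σ(formed) = 5970 kJ
ΔH = Σ(broken) − Σ(formed) = 4615 − 5970 = −1355 kJ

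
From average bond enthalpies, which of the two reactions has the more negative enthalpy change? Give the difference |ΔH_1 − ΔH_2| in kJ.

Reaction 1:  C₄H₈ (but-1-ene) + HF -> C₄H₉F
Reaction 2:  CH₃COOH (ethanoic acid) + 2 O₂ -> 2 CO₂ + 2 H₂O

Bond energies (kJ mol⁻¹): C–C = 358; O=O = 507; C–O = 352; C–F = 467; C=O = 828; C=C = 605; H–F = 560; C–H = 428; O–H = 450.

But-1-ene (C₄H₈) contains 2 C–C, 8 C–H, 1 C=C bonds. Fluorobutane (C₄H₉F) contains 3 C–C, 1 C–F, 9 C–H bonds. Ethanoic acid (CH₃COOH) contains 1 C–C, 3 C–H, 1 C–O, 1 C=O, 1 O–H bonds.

Reaction 1:
  Bonds broken (reactants):
    C–C: 2 × 358 = 716
    C–H: 8 × 428 = 3424
    C=C: 1 × 605 = 605
    H–F: 1 × 560 = 560
    Σ(broken) = 5305 kJ
  Bonds formed (products):
    C–C: 3 × 358 = 1074
    C–F: 1 × 467 = 467
    C–H: 9 × 428 = 3852
    Σ(formed) = 5393 kJ
  ΔH_1 = 5305 − 5393 = −88 kJ
Reaction 2:
  Bonds broken (reactants):
    C–C: 1 × 358 = 358
    C–H: 3 × 428 = 1284
    C–O: 1 × 352 = 352
    C=O: 1 × 828 = 828
    O–H: 1 × 450 = 450
    O=O: 2 × 507 = 1014
    Σ(broken) = 4286 kJ
  Bonds formed (products):
    C=O: 4 × 828 = 3312
    O–H: 4 × 450 = 1800
    Σ(formed) = 5112 kJ
  ΔH_2 = 4286 − 5112 = −826 kJ
ΔH_1 − ΔH_2 = +738 kJ, so reaction 2 has the more negative ΔH; |ΔH_1 − ΔH_2| = 738 kJ.

Reaction 2, by 738 kJ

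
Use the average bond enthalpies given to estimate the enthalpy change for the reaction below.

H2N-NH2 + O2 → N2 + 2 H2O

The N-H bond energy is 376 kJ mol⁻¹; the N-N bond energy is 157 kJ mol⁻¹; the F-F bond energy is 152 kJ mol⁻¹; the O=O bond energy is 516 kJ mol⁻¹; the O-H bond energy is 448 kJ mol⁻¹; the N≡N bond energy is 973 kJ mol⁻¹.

ΔH ≈ −588 kJ

Bonds broken (reactants):
  N-H: 4 × 376 = 1504
  N-N: 1 × 157 = 157
  O=O: 1 × 516 = 516
  Σ(broken) = 2177 kJ
Bonds formed (products):
  N≡N: 1 × 973 = 973
  O-H: 4 × 448 = 1792
  Σ(formed) = 2765 kJ
ΔH = Σ(broken) − Σ(formed) = 2177 − 2765 = −588 kJ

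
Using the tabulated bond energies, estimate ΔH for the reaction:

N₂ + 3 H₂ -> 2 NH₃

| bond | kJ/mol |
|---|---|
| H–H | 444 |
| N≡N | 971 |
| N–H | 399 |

Bonds broken (reactants):
  H–H: 3 × 444 = 1332
  N≡N: 1 × 971 = 971
  Σ(broken) = 2303 kJ
Bonds formed (products):
  N–H: 6 × 399 = 2394
  Σ(formed) = 2394 kJ
ΔH = Σ(broken) − Σ(formed) = 2303 − 2394 = −91 kJ

ΔH ≈ −91 kJ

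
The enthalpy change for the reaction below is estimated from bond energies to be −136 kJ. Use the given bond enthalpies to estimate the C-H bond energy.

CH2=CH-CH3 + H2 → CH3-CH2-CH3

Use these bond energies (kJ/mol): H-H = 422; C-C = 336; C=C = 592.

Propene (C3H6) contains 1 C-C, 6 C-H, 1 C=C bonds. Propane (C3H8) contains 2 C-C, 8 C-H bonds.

D(C-H) ≈ 407 kJ/mol

Let D be the C-H bond energy.
Σ(broken) = 1×336 + 6×D + 1×592 + 1×422 = 1350 + 6D
Σ(formed) = 2×336 + 8×D = 672 + 8D
ΔH = Σ(broken) − Σ(formed) = (1350 + 6D) − (672 + 8D) = +678 − 2D
Setting this equal to −136 kJ gives 2D = 814, so D = 407 kJ/mol.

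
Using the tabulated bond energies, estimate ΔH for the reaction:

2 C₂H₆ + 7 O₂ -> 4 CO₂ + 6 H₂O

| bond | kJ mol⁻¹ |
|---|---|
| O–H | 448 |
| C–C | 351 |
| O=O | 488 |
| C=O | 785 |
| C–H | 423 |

Bonds broken (reactants):
  C–C: 2 × 351 = 702
  C–H: 12 × 423 = 5076
  O=O: 7 × 488 = 3416
  Σ(broken) = 9194 kJ
Bonds formed (products):
  C=O: 8 × 785 = 6280
  O–H: 12 × 448 = 5376
  Σ(formed) = 11656 kJ
ΔH = Σ(broken) − Σ(formed) = 9194 − 11656 = −2462 kJ

ΔH ≈ −2462 kJ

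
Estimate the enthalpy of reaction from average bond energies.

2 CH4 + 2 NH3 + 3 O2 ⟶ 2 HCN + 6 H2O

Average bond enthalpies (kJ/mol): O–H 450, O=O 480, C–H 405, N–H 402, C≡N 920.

Bonds broken (reactants):
  C–H: 8 × 405 = 3240
  N–H: 6 × 402 = 2412
  O=O: 3 × 480 = 1440
  Σ(broken) = 7092 kJ
Bonds formed (products):
  C≡N: 2 × 920 = 1840
  C–H: 2 × 405 = 810
  O–H: 12 × 450 = 5400
  Σ(formed) = 8050 kJ
ΔH = Σ(broken) − Σ(formed) = 7092 − 8050 = −958 kJ

ΔH ≈ −958 kJ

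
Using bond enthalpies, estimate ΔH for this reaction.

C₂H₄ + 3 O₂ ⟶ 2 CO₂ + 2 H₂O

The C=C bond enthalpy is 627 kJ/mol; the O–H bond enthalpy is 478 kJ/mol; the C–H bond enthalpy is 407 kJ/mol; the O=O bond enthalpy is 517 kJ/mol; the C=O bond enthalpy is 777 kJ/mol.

ΔH ≈ −1214 kJ

Bonds broken (reactants):
  C–H: 4 × 407 = 1628
  C=C: 1 × 627 = 627
  O=O: 3 × 517 = 1551
  Σ(broken) = 3806 kJ
Bonds formed (products):
  C=O: 4 × 777 = 3108
  O–H: 4 × 478 = 1912
  Σ(formed) = 5020 kJ
ΔH = Σ(broken) − Σ(formed) = 3806 − 5020 = −1214 kJ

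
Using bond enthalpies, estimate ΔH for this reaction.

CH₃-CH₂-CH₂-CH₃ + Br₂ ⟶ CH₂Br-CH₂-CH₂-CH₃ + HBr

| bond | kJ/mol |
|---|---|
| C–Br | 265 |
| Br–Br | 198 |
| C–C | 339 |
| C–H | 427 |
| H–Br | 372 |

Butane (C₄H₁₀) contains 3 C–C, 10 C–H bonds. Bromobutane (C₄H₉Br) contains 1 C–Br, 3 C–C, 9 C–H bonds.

ΔH ≈ −12 kJ

Bonds broken (reactants):
  Br–Br: 1 × 198 = 198
  C–C: 3 × 339 = 1017
  C–H: 10 × 427 = 4270
  Σ(broken) = 5485 kJ
Bonds formed (products):
  C–Br: 1 × 265 = 265
  C–C: 3 × 339 = 1017
  C–H: 9 × 427 = 3843
  H–Br: 1 × 372 = 372
  Σ(formed) = 5497 kJ
ΔH = Σ(broken) − Σ(formed) = 5485 − 5497 = −12 kJ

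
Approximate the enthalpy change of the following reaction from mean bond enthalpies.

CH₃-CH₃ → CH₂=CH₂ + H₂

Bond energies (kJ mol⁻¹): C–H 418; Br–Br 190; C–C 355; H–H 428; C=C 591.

ΔH ≈ +172 kJ

Bonds broken (reactants):
  C–C: 1 × 355 = 355
  C–H: 6 × 418 = 2508
  Σ(broken) = 2863 kJ
Bonds formed (products):
  C–H: 4 × 418 = 1672
  C=C: 1 × 591 = 591
  H–H: 1 × 428 = 428
  Σ(formed) = 2691 kJ
ΔH = Σ(broken) − Σ(formed) = 2863 − 2691 = +172 kJ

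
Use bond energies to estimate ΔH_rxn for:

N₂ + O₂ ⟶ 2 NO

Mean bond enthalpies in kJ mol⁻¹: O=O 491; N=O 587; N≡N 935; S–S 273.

ΔH ≈ +252 kJ

Bonds broken (reactants):
  N≡N: 1 × 935 = 935
  O=O: 1 × 491 = 491
  Σ(broken) = 1426 kJ
Bonds formed (products):
  N=O: 2 × 587 = 1174
  Σ(formed) = 1174 kJ
ΔH = Σ(broken) − Σ(formed) = 1426 − 1174 = +252 kJ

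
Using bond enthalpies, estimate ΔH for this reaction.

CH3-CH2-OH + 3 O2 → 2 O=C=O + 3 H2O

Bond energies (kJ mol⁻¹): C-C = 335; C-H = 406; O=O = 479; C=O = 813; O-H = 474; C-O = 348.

ΔH ≈ −1472 kJ

Bonds broken (reactants):
  C-C: 1 × 335 = 335
  C-H: 5 × 406 = 2030
  C-O: 1 × 348 = 348
  O-H: 1 × 474 = 474
  O=O: 3 × 479 = 1437
  Σ(broken) = 4624 kJ
Bonds formed (products):
  C=O: 4 × 813 = 3252
  O-H: 6 × 474 = 2844
  Σ(formed) = 6096 kJ
ΔH = Σ(broken) − Σ(formed) = 4624 − 6096 = −1472 kJ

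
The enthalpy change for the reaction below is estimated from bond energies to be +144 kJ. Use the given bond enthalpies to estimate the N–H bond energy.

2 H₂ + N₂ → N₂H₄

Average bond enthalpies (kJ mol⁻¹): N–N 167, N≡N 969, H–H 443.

D(N–H) ≈ 386 kJ/mol

Let D be the N–H bond energy.
Σ(broken) = 2×443 + 1×969 = 1855
Σ(formed) = 4×D + 1×167 = 167 + 4D
ΔH = Σ(broken) − Σ(formed) = (1855) − (167 + 4D) = +1688 − 4D
Setting this equal to +144 kJ gives 4D = 1544, so D = 386 kJ/mol.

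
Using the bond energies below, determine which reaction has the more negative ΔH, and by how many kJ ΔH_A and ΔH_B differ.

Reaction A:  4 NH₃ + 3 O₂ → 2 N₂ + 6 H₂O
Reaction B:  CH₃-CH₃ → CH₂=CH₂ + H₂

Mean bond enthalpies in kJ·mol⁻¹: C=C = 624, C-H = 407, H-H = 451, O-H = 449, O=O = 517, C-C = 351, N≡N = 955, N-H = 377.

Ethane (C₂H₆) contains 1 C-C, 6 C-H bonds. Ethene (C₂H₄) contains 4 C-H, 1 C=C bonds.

Reaction A:
  Bonds broken (reactants):
    N-H: 12 × 377 = 4524
    O=O: 3 × 517 = 1551
    Σ(broken) = 6075 kJ
  Bonds formed (products):
    N≡N: 2 × 955 = 1910
    O-H: 12 × 449 = 5388
    Σ(formed) = 7298 kJ
  ΔH_A = 6075 − 7298 = −1223 kJ
Reaction B:
  Bonds broken (reactants):
    C-C: 1 × 351 = 351
    C-H: 6 × 407 = 2442
    Σ(broken) = 2793 kJ
  Bonds formed (products):
    C-H: 4 × 407 = 1628
    C=C: 1 × 624 = 624
    H-H: 1 × 451 = 451
    Σ(formed) = 2703 kJ
  ΔH_B = 2793 − 2703 = +90 kJ
ΔH_A − ΔH_B = −1313 kJ, so reaction A has the more negative ΔH; |ΔH_A − ΔH_B| = 1313 kJ.

Reaction A, by 1313 kJ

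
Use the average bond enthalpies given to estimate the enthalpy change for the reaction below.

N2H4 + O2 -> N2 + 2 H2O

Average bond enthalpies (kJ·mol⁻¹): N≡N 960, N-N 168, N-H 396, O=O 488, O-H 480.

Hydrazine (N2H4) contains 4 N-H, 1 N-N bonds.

Bonds broken (reactants):
  N-H: 4 × 396 = 1584
  N-N: 1 × 168 = 168
  O=O: 1 × 488 = 488
  Σ(broken) = 2240 kJ
Bonds formed (products):
  N≡N: 1 × 960 = 960
  O-H: 4 × 480 = 1920
  Σ(formed) = 2880 kJ
ΔH = Σ(broken) − Σ(formed) = 2240 − 2880 = −640 kJ

ΔH ≈ −640 kJ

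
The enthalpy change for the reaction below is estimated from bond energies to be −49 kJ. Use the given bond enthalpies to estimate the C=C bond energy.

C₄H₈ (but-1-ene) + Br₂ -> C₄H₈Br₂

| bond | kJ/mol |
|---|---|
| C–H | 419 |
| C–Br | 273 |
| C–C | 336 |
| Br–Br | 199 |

Let D be the C=C bond energy.
Σ(broken) = 1×199 + 2×336 + 8×419 + 1×D = 4223 + D
Σ(formed) = 2×273 + 3×336 + 8×419 = 4906
ΔH = Σ(broken) − Σ(formed) = (4223 + D) − (4906) = −683 + D
Setting this equal to −49 kJ gives D = 634 kJ/mol.

D(C=C) ≈ 634 kJ/mol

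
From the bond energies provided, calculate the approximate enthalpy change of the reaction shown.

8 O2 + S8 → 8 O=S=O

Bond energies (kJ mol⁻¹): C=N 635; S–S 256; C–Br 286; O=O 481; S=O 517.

Bonds broken (reactants):
  O=O: 8 × 481 = 3848
  S–S: 8 × 256 = 2048
  Σ(broken) = 5896 kJ
Bonds formed (products):
  S=O: 16 × 517 = 8272
  Σ(formed) = 8272 kJ
ΔH = Σ(broken) − Σ(formed) = 5896 − 8272 = −2376 kJ

ΔH ≈ −2376 kJ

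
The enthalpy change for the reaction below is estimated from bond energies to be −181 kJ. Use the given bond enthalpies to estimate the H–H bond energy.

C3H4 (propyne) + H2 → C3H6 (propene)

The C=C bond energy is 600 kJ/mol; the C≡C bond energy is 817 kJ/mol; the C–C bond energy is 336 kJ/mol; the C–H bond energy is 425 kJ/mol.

Let D be the H–H bond energy.
Σ(broken) = 1×817 + 1×336 + 4×425 + 1×D = 2853 + D
Σ(formed) = 1×336 + 6×425 + 1×600 = 3486
ΔH = Σ(broken) − Σ(formed) = (2853 + D) − (3486) = −633 + D
Setting this equal to −181 kJ gives D = 452 kJ/mol.

D(H–H) ≈ 452 kJ/mol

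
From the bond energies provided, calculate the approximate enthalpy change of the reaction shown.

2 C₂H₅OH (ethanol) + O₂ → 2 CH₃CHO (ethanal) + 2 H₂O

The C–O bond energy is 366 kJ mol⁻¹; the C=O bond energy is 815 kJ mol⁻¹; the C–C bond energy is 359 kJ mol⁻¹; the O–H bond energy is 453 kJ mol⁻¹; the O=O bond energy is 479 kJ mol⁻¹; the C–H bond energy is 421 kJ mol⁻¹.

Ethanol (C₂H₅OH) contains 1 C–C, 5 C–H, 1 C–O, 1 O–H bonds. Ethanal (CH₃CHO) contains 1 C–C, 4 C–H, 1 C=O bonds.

Bonds broken (reactants):
  C–C: 2 × 359 = 718
  C–H: 10 × 421 = 4210
  C–O: 2 × 366 = 732
  O–H: 2 × 453 = 906
  O=O: 1 × 479 = 479
  Σ(broken) = 7045 kJ
Bonds formed (products):
  C–C: 2 × 359 = 718
  C–H: 8 × 421 = 3368
  C=O: 2 × 815 = 1630
  O–H: 4 × 453 = 1812
  Σ(formed) = 7528 kJ
ΔH = Σ(broken) − Σ(formed) = 7045 − 7528 = −483 kJ

ΔH ≈ −483 kJ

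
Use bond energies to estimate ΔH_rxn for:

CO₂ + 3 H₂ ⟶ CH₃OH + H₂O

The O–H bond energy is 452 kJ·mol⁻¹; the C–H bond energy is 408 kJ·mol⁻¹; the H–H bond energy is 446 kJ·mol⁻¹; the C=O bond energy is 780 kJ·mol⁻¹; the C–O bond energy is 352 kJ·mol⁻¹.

Bonds broken (reactants):
  C=O: 2 × 780 = 1560
  H–H: 3 × 446 = 1338
  Σ(broken) = 2898 kJ
Bonds formed (products):
  C–H: 3 × 408 = 1224
  C–O: 1 × 352 = 352
  O–H: 3 × 452 = 1356
  Σ(formed) = 2932 kJ
ΔH = Σ(broken) − Σ(formed) = 2898 − 2932 = −34 kJ

ΔH ≈ −34 kJ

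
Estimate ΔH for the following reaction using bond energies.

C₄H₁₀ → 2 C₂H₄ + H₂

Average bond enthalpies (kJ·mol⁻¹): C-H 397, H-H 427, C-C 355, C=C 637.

Bonds broken (reactants):
  C-C: 3 × 355 = 1065
  C-H: 10 × 397 = 3970
  Σ(broken) = 5035 kJ
Bonds formed (products):
  C-H: 8 × 397 = 3176
  C=C: 2 × 637 = 1274
  H-H: 1 × 427 = 427
  Σ(formed) = 4877 kJ
ΔH = Σ(broken) − Σ(formed) = 5035 − 4877 = +158 kJ

ΔH ≈ +158 kJ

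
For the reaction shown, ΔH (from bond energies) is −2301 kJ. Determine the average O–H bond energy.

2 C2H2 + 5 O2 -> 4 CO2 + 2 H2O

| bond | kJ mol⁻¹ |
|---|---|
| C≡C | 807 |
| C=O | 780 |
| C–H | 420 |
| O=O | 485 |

Let D be the O–H bond energy.
Σ(broken) = 2×807 + 4×420 + 5×485 = 5719
Σ(formed) = 8×780 + 4×D = 6240 + 4D
ΔH = Σ(broken) − Σ(formed) = (5719) − (6240 + 4D) = −521 − 4D
Setting this equal to −2301 kJ gives 4D = 1780, so D = 445 kJ/mol.

D(O–H) ≈ 445 kJ/mol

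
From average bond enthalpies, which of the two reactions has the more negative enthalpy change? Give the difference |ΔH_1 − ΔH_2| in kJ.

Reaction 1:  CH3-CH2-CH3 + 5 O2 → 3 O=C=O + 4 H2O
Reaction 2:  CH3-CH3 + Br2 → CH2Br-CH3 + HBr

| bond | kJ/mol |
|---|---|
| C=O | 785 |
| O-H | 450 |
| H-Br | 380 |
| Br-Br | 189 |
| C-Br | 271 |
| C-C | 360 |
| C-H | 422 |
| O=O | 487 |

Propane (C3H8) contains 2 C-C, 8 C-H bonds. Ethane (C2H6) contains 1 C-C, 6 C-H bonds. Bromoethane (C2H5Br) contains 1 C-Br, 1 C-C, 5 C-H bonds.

Reaction 1:
  Bonds broken (reactants):
    C-C: 2 × 360 = 720
    C-H: 8 × 422 = 3376
    O=O: 5 × 487 = 2435
    Σ(broken) = 6531 kJ
  Bonds formed (products):
    C=O: 6 × 785 = 4710
    O-H: 8 × 450 = 3600
    Σ(formed) = 8310 kJ
  ΔH_1 = 6531 − 8310 = −1779 kJ
Reaction 2:
  Bonds broken (reactants):
    Br-Br: 1 × 189 = 189
    C-C: 1 × 360 = 360
    C-H: 6 × 422 = 2532
    Σ(broken) = 3081 kJ
  Bonds formed (products):
    C-Br: 1 × 271 = 271
    C-C: 1 × 360 = 360
    C-H: 5 × 422 = 2110
    H-Br: 1 × 380 = 380
    Σ(formed) = 3121 kJ
  ΔH_2 = 3081 − 3121 = −40 kJ
ΔH_1 − ΔH_2 = −1739 kJ, so reaction 1 has the more negative ΔH; |ΔH_1 − ΔH_2| = 1739 kJ.

Reaction 1, by 1739 kJ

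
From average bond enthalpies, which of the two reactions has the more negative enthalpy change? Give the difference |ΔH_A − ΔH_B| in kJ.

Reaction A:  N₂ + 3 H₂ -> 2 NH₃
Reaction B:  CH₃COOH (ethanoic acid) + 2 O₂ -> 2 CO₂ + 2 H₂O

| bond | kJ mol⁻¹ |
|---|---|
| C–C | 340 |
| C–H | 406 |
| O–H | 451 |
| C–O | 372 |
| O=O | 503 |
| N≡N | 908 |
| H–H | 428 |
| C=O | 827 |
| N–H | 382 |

Reaction B, by 798 kJ

Reaction A:
  Bonds broken (reactants):
    H–H: 3 × 428 = 1284
    N≡N: 1 × 908 = 908
    Σ(broken) = 2192 kJ
  Bonds formed (products):
    N–H: 6 × 382 = 2292
    Σ(formed) = 2292 kJ
  ΔH_A = 2192 − 2292 = −100 kJ
Reaction B:
  Bonds broken (reactants):
    C–C: 1 × 340 = 340
    C–H: 3 × 406 = 1218
    C–O: 1 × 372 = 372
    C=O: 1 × 827 = 827
    O–H: 1 × 451 = 451
    O=O: 2 × 503 = 1006
    Σ(broken) = 4214 kJ
  Bonds formed (products):
    C=O: 4 × 827 = 3308
    O–H: 4 × 451 = 1804
    Σ(formed) = 5112 kJ
  ΔH_B = 4214 − 5112 = −898 kJ
ΔH_A − ΔH_B = +798 kJ, so reaction B has the more negative ΔH; |ΔH_A − ΔH_B| = 798 kJ.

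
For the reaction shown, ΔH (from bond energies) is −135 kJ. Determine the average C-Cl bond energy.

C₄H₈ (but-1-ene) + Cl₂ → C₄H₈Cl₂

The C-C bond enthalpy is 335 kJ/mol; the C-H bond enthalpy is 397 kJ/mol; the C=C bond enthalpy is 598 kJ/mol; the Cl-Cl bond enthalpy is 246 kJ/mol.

Let D be the C-Cl bond energy.
Σ(broken) = 2×335 + 8×397 + 1×598 + 1×246 = 4690
Σ(formed) = 3×335 + 2×D + 8×397 = 4181 + 2D
ΔH = Σ(broken) − Σ(formed) = (4690) − (4181 + 2D) = +509 − 2D
Setting this equal to −135 kJ gives 2D = 644, so D = 322 kJ/mol.

D(C-Cl) ≈ 322 kJ/mol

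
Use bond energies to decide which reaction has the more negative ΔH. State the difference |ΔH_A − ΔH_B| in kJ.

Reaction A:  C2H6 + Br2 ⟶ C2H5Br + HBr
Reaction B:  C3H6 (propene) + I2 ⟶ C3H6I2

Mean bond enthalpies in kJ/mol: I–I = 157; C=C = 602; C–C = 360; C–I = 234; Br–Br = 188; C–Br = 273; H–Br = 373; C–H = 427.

Reaction B, by 38 kJ

Reaction A:
  Bonds broken (reactants):
    Br–Br: 1 × 188 = 188
    C–C: 1 × 360 = 360
    C–H: 6 × 427 = 2562
    Σ(broken) = 3110 kJ
  Bonds formed (products):
    C–Br: 1 × 273 = 273
    C–C: 1 × 360 = 360
    C–H: 5 × 427 = 2135
    H–Br: 1 × 373 = 373
    Σ(formed) = 3141 kJ
  ΔH_A = 3110 − 3141 = −31 kJ
Reaction B:
  Bonds broken (reactants):
    C–C: 1 × 360 = 360
    C–H: 6 × 427 = 2562
    C=C: 1 × 602 = 602
    I–I: 1 × 157 = 157
    Σ(broken) = 3681 kJ
  Bonds formed (products):
    C–C: 2 × 360 = 720
    C–H: 6 × 427 = 2562
    C–I: 2 × 234 = 468
    Σ(formed) = 3750 kJ
  ΔH_B = 3681 − 3750 = −69 kJ
ΔH_A − ΔH_B = +38 kJ, so reaction B has the more negative ΔH; |ΔH_A − ΔH_B| = 38 kJ.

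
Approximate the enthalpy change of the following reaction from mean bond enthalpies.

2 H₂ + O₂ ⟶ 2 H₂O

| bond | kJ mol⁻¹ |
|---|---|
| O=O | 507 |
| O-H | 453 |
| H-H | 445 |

Bonds broken (reactants):
  H-H: 2 × 445 = 890
  O=O: 1 × 507 = 507
  Σ(broken) = 1397 kJ
Bonds formed (products):
  O-H: 4 × 453 = 1812
  Σ(formed) = 1812 kJ
ΔH = Σ(broken) − Σ(formed) = 1397 − 1812 = −415 kJ

ΔH ≈ −415 kJ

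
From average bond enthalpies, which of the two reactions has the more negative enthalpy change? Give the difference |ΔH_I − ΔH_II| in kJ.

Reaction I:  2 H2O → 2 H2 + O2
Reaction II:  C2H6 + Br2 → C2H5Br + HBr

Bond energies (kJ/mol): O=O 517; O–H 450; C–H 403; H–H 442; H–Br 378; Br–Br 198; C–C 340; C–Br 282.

Reaction I:
  Bonds broken (reactants):
    O–H: 4 × 450 = 1800
    Σ(broken) = 1800 kJ
  Bonds formed (products):
    H–H: 2 × 442 = 884
    O=O: 1 × 517 = 517
    Σ(formed) = 1401 kJ
  ΔH_I = 1800 − 1401 = +399 kJ
Reaction II:
  Bonds broken (reactants):
    Br–Br: 1 × 198 = 198
    C–C: 1 × 340 = 340
    C–H: 6 × 403 = 2418
    Σ(broken) = 2956 kJ
  Bonds formed (products):
    C–Br: 1 × 282 = 282
    C–C: 1 × 340 = 340
    C–H: 5 × 403 = 2015
    H–Br: 1 × 378 = 378
    Σ(formed) = 3015 kJ
  ΔH_II = 2956 − 3015 = −59 kJ
ΔH_I − ΔH_II = +458 kJ, so reaction II has the more negative ΔH; |ΔH_I − ΔH_II| = 458 kJ.

Reaction II, by 458 kJ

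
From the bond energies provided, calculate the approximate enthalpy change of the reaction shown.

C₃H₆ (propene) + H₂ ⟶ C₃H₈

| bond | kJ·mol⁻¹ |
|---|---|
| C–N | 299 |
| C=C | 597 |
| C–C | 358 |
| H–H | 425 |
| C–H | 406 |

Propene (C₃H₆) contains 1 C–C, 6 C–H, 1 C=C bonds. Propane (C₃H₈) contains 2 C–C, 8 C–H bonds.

Bonds broken (reactants):
  C–C: 1 × 358 = 358
  C–H: 6 × 406 = 2436
  C=C: 1 × 597 = 597
  H–H: 1 × 425 = 425
  Σ(broken) = 3816 kJ
Bonds formed (products):
  C–C: 2 × 358 = 716
  C–H: 8 × 406 = 3248
  Σ(formed) = 3964 kJ
ΔH = Σ(broken) − Σ(formed) = 3816 − 3964 = −148 kJ

ΔH ≈ −148 kJ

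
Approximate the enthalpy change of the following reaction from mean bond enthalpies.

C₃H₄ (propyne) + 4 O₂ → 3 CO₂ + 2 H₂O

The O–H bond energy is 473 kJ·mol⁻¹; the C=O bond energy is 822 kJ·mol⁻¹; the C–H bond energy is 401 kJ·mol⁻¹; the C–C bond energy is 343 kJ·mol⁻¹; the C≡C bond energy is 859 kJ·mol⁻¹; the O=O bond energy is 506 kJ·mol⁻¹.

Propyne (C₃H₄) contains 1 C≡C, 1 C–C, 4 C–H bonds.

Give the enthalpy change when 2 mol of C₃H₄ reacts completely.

Bonds broken (reactants):
  C≡C: 1 × 859 = 859
  C–C: 1 × 343 = 343
  C–H: 4 × 401 = 1604
  O=O: 4 × 506 = 2024
  Σ(broken) = 4830 kJ
Bonds formed (products):
  C=O: 6 × 822 = 4932
  O–H: 4 × 473 = 1892
  Σ(formed) = 6824 kJ
ΔH = Σ(broken) − Σ(formed) = 4830 − 6824 = −1994 kJ
For 2× the reaction as written: 2 × (−1994) = −3988 kJ

ΔH = −3988 kJ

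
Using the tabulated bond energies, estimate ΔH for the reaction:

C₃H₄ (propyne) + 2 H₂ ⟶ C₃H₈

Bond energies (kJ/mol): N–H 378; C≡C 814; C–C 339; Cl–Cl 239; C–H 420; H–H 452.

ΔH ≈ −301 kJ

Bonds broken (reactants):
  C≡C: 1 × 814 = 814
  C–C: 1 × 339 = 339
  C–H: 4 × 420 = 1680
  H–H: 2 × 452 = 904
  Σ(broken) = 3737 kJ
Bonds formed (products):
  C–C: 2 × 339 = 678
  C–H: 8 × 420 = 3360
  Σ(formed) = 4038 kJ
ΔH = Σ(broken) − Σ(formed) = 3737 − 4038 = −301 kJ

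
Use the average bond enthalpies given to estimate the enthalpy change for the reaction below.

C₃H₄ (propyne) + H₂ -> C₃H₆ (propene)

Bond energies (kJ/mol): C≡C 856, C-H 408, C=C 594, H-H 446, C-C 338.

ΔH ≈ −108 kJ

Bonds broken (reactants):
  C≡C: 1 × 856 = 856
  C-C: 1 × 338 = 338
  C-H: 4 × 408 = 1632
  H-H: 1 × 446 = 446
  Σ(broken) = 3272 kJ
Bonds formed (products):
  C-C: 1 × 338 = 338
  C-H: 6 × 408 = 2448
  C=C: 1 × 594 = 594
  Σ(formed) = 3380 kJ
ΔH = Σ(broken) − Σ(formed) = 3272 − 3380 = −108 kJ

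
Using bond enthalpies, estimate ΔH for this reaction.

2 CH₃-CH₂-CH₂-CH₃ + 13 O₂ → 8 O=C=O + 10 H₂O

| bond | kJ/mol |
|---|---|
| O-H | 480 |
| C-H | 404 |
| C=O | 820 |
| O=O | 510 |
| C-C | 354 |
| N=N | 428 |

Bonds broken (reactants):
  C-C: 6 × 354 = 2124
  C-H: 20 × 404 = 8080
  O=O: 13 × 510 = 6630
  Σ(broken) = 16834 kJ
Bonds formed (products):
  C=O: 16 × 820 = 13120
  O-H: 20 × 480 = 9600
  Σ(formed) = 22720 kJ
ΔH = Σ(broken) − Σ(formed) = 16834 − 22720 = −5886 kJ

ΔH ≈ −5886 kJ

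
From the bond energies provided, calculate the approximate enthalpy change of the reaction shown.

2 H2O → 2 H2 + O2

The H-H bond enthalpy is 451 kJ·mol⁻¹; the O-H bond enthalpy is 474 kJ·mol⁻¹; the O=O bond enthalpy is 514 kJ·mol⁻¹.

ΔH ≈ +480 kJ

Bonds broken (reactants):
  O-H: 4 × 474 = 1896
  Σ(broken) = 1896 kJ
Bonds formed (products):
  H-H: 2 × 451 = 902
  O=O: 1 × 514 = 514
  Σ(formed) = 1416 kJ
ΔH = Σ(broken) − Σ(formed) = 1896 − 1416 = +480 kJ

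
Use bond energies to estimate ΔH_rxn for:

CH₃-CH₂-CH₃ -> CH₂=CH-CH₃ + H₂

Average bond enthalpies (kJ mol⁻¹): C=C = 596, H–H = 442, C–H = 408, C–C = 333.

Bonds broken (reactants):
  C–C: 2 × 333 = 666
  C–H: 8 × 408 = 3264
  Σ(broken) = 3930 kJ
Bonds formed (products):
  C–C: 1 × 333 = 333
  C–H: 6 × 408 = 2448
  C=C: 1 × 596 = 596
  H–H: 1 × 442 = 442
  Σ(formed) = 3819 kJ
ΔH = Σ(broken) − Σ(formed) = 3930 − 3819 = +111 kJ

ΔH ≈ +111 kJ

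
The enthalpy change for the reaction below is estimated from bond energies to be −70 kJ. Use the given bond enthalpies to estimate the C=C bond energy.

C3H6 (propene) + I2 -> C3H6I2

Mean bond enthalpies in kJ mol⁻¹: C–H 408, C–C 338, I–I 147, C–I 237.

Let D be the C=C bond energy.
Σ(broken) = 1×338 + 6×408 + 1×D + 1×147 = 2933 + D
Σ(formed) = 2×338 + 6×408 + 2×237 = 3598
ΔH = Σ(broken) − Σ(formed) = (2933 + D) − (3598) = −665 + D
Setting this equal to −70 kJ gives D = 595 kJ/mol.

D(C=C) ≈ 595 kJ/mol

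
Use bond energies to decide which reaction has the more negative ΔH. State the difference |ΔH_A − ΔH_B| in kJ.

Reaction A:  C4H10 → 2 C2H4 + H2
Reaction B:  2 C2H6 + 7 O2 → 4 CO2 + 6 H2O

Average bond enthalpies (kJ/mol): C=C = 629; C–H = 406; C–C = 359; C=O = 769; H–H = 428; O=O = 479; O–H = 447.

Reaction A:
  Bonds broken (reactants):
    C–C: 3 × 359 = 1077
    C–H: 10 × 406 = 4060
    Σ(broken) = 5137 kJ
  Bonds formed (products):
    C–H: 8 × 406 = 3248
    C=C: 2 × 629 = 1258
    H–H: 1 × 428 = 428
    Σ(formed) = 4934 kJ
  ΔH_A = 5137 − 4934 = +203 kJ
Reaction B:
  Bonds broken (reactants):
    C–C: 2 × 359 = 718
    C–H: 12 × 406 = 4872
    O=O: 7 × 479 = 3353
    Σ(broken) = 8943 kJ
  Bonds formed (products):
    C=O: 8 × 769 = 6152
    O–H: 12 × 447 = 5364
    Σ(formed) = 11516 kJ
  ΔH_B = 8943 − 11516 = −2573 kJ
ΔH_A − ΔH_B = +2776 kJ, so reaction B has the more negative ΔH; |ΔH_A − ΔH_B| = 2776 kJ.

Reaction B, by 2776 kJ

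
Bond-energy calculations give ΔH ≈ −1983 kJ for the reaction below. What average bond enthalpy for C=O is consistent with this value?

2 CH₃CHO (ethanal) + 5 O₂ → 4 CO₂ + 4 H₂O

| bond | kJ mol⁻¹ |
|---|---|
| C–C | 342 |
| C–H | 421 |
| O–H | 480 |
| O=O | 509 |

D(C=O) ≈ 790 kJ/mol

Let D be the C=O bond energy.
Σ(broken) = 2×342 + 8×421 + 2×D + 5×509 = 6597 + 2D
Σ(formed) = 8×D + 8×480 = 3840 + 8D
ΔH = Σ(broken) − Σ(formed) = (6597 + 2D) − (3840 + 8D) = +2757 − 6D
Setting this equal to −1983 kJ gives 6D = 4740, so D = 790 kJ/mol.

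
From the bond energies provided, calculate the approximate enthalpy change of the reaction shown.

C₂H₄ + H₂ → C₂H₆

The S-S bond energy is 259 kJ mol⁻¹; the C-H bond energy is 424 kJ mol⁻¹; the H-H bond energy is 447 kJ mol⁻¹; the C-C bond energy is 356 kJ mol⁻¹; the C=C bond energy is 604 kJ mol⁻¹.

Bonds broken (reactants):
  C-H: 4 × 424 = 1696
  C=C: 1 × 604 = 604
  H-H: 1 × 447 = 447
  Σ(broken) = 2747 kJ
Bonds formed (products):
  C-C: 1 × 356 = 356
  C-H: 6 × 424 = 2544
  Σ(formed) = 2900 kJ
ΔH = Σ(broken) − Σ(formed) = 2747 − 2900 = −153 kJ

ΔH ≈ −153 kJ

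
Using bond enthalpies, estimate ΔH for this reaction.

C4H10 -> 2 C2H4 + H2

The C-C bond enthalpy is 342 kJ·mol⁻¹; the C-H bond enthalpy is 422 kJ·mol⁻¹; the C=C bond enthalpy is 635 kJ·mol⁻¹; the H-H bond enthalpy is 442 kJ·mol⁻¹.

ΔH ≈ +158 kJ

Bonds broken (reactants):
  C-C: 3 × 342 = 1026
  C-H: 10 × 422 = 4220
  Σ(broken) = 5246 kJ
Bonds formed (products):
  C-H: 8 × 422 = 3376
  C=C: 2 × 635 = 1270
  H-H: 1 × 442 = 442
  Σ(formed) = 5088 kJ
ΔH = Σ(broken) − Σ(formed) = 5246 − 5088 = +158 kJ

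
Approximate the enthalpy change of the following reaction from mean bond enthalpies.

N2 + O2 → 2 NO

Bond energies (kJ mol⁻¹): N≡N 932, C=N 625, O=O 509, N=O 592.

ΔH ≈ +257 kJ

Bonds broken (reactants):
  N≡N: 1 × 932 = 932
  O=O: 1 × 509 = 509
  Σ(broken) = 1441 kJ
Bonds formed (products):
  N=O: 2 × 592 = 1184
  Σ(formed) = 1184 kJ
ΔH = Σ(broken) − Σ(formed) = 1441 − 1184 = +257 kJ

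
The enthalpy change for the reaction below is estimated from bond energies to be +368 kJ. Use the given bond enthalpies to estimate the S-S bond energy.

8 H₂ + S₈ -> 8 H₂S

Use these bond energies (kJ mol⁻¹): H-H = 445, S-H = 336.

Let D be the S-S bond energy.
Σ(broken) = 8×445 + 8×D = 3560 + 8D
Σ(formed) = 16×336 = 5376
ΔH = Σ(broken) − Σ(formed) = (3560 + 8D) − (5376) = −1816 + 8D
Setting this equal to +368 kJ gives 8D = 2184, so D = 273 kJ/mol.

D(S-S) ≈ 273 kJ/mol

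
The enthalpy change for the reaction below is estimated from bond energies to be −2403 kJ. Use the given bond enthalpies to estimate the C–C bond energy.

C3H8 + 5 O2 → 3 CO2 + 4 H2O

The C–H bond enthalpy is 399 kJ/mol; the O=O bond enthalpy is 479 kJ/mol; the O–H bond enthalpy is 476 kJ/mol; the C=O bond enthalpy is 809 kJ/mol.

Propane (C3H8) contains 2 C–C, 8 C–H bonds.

Let D be the C–C bond energy.
Σ(broken) = 2×D + 8×399 + 5×479 = 5587 + 2D
Σ(formed) = 6×809 + 8×476 = 8662
ΔH = Σ(broken) − Σ(formed) = (5587 + 2D) − (8662) = −3075 + 2D
Setting this equal to −2403 kJ gives 2D = 672, so D = 336 kJ/mol.

D(C–C) ≈ 336 kJ/mol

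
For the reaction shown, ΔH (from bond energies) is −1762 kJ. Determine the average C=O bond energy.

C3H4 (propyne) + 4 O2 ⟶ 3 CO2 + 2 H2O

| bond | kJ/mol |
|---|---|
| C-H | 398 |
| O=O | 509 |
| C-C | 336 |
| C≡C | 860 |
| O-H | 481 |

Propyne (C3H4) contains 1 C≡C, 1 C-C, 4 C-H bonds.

Let D be the C=O bond energy.
Σ(broken) = 1×860 + 1×336 + 4×398 + 4×509 = 4824
Σ(formed) = 6×D + 4×481 = 1924 + 6D
ΔH = Σ(broken) − Σ(formed) = (4824) − (1924 + 6D) = +2900 − 6D
Setting this equal to −1762 kJ gives 6D = 4662, so D = 777 kJ/mol.

D(C=O) ≈ 777 kJ/mol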